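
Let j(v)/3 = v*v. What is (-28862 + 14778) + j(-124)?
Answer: 32044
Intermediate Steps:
j(v) = 3*v**2 (j(v) = 3*(v*v) = 3*v**2)
(-28862 + 14778) + j(-124) = (-28862 + 14778) + 3*(-124)**2 = -14084 + 3*15376 = -14084 + 46128 = 32044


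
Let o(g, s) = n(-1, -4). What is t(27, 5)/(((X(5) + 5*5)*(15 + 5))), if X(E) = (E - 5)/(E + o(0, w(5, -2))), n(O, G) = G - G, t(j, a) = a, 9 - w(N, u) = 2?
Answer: 1/100 ≈ 0.010000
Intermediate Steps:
w(N, u) = 7 (w(N, u) = 9 - 1*2 = 9 - 2 = 7)
n(O, G) = 0
o(g, s) = 0
X(E) = (-5 + E)/E (X(E) = (E - 5)/(E + 0) = (-5 + E)/E)
t(27, 5)/(((X(5) + 5*5)*(15 + 5))) = 5/((((-5 + 5)/5 + 5*5)*(15 + 5))) = 5/((((1/5)*0 + 25)*20)) = 5/(((0 + 25)*20)) = 5/((25*20)) = 5/500 = 5*(1/500) = 1/100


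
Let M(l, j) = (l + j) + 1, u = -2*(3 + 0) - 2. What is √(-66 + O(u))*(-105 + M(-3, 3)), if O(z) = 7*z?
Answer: -104*I*√122 ≈ -1148.7*I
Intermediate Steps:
u = -8 (u = -2*3 - 2 = -6 - 2 = -8)
M(l, j) = 1 + j + l (M(l, j) = (j + l) + 1 = 1 + j + l)
√(-66 + O(u))*(-105 + M(-3, 3)) = √(-66 + 7*(-8))*(-105 + (1 + 3 - 3)) = √(-66 - 56)*(-105 + 1) = √(-122)*(-104) = (I*√122)*(-104) = -104*I*√122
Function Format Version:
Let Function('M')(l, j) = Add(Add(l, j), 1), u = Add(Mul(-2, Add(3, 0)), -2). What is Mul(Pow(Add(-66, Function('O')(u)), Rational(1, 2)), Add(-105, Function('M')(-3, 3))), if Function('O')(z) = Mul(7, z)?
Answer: Mul(-104, I, Pow(122, Rational(1, 2))) ≈ Mul(-1148.7, I)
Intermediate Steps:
u = -8 (u = Add(Mul(-2, 3), -2) = Add(-6, -2) = -8)
Function('M')(l, j) = Add(1, j, l) (Function('M')(l, j) = Add(Add(j, l), 1) = Add(1, j, l))
Mul(Pow(Add(-66, Function('O')(u)), Rational(1, 2)), Add(-105, Function('M')(-3, 3))) = Mul(Pow(Add(-66, Mul(7, -8)), Rational(1, 2)), Add(-105, Add(1, 3, -3))) = Mul(Pow(Add(-66, -56), Rational(1, 2)), Add(-105, 1)) = Mul(Pow(-122, Rational(1, 2)), -104) = Mul(Mul(I, Pow(122, Rational(1, 2))), -104) = Mul(-104, I, Pow(122, Rational(1, 2)))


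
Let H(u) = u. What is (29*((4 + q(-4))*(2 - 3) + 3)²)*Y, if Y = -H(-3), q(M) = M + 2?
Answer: 87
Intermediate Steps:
q(M) = 2 + M
Y = 3 (Y = -1*(-3) = 3)
(29*((4 + q(-4))*(2 - 3) + 3)²)*Y = (29*((4 + (2 - 4))*(2 - 3) + 3)²)*3 = (29*((4 - 2)*(-1) + 3)²)*3 = (29*(2*(-1) + 3)²)*3 = (29*(-2 + 3)²)*3 = (29*1²)*3 = (29*1)*3 = 29*3 = 87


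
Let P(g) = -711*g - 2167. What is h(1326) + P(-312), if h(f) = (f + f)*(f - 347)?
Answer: 2815973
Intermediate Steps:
P(g) = -2167 - 711*g
h(f) = 2*f*(-347 + f) (h(f) = (2*f)*(-347 + f) = 2*f*(-347 + f))
h(1326) + P(-312) = 2*1326*(-347 + 1326) + (-2167 - 711*(-312)) = 2*1326*979 + (-2167 + 221832) = 2596308 + 219665 = 2815973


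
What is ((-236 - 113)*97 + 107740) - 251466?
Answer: -177579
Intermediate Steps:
((-236 - 113)*97 + 107740) - 251466 = (-349*97 + 107740) - 251466 = (-33853 + 107740) - 251466 = 73887 - 251466 = -177579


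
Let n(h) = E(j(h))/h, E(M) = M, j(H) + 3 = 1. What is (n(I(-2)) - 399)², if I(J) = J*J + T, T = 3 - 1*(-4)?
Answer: 19280881/121 ≈ 1.5935e+5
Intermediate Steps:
T = 7 (T = 3 + 4 = 7)
j(H) = -2 (j(H) = -3 + 1 = -2)
I(J) = 7 + J² (I(J) = J*J + 7 = J² + 7 = 7 + J²)
n(h) = -2/h
(n(I(-2)) - 399)² = (-2/(7 + (-2)²) - 399)² = (-2/(7 + 4) - 399)² = (-2/11 - 399)² = (-4391/11)² = 19280881/121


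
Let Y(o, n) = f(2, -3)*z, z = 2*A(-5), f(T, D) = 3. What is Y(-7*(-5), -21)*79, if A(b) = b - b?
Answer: 0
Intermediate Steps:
A(b) = 0
z = 0 (z = 2*0 = 0)
Y(o, n) = 0 (Y(o, n) = 3*0 = 0)
Y(-7*(-5), -21)*79 = 0*79 = 0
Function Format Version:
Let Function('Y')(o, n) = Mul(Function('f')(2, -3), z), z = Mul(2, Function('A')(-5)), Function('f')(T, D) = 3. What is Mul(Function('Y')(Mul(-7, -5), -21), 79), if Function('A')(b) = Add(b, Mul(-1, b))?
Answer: 0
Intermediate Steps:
Function('A')(b) = 0
z = 0 (z = Mul(2, 0) = 0)
Function('Y')(o, n) = 0 (Function('Y')(o, n) = Mul(3, 0) = 0)
Mul(Function('Y')(Mul(-7, -5), -21), 79) = Mul(0, 79) = 0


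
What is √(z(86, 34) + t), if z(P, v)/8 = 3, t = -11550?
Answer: I*√11526 ≈ 107.36*I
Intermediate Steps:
z(P, v) = 24 (z(P, v) = 8*3 = 24)
√(z(86, 34) + t) = √(24 - 11550) = √(-11526) = I*√11526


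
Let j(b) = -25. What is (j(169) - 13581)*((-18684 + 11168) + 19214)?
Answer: -159162988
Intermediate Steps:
(j(169) - 13581)*((-18684 + 11168) + 19214) = (-25 - 13581)*((-18684 + 11168) + 19214) = -13606*(-7516 + 19214) = -13606*11698 = -159162988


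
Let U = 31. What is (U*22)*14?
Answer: 9548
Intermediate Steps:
(U*22)*14 = (31*22)*14 = 682*14 = 9548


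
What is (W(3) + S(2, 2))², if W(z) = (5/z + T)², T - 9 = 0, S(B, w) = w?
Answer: 1085764/81 ≈ 13405.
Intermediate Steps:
T = 9 (T = 9 + 0 = 9)
W(z) = (9 + 5/z)² (W(z) = (5/z + 9)² = (9 + 5/z)²)
(W(3) + S(2, 2))² = ((5 + 9*3)²/3² + 2)² = ((5 + 27)²/9 + 2)² = ((⅑)*32² + 2)² = ((⅑)*1024 + 2)² = (1024/9 + 2)² = (1042/9)² = 1085764/81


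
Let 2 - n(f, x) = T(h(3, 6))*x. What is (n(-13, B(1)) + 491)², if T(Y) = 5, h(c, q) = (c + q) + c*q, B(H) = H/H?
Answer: 238144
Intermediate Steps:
B(H) = 1
h(c, q) = c + q + c*q
n(f, x) = 2 - 5*x
(n(-13, B(1)) + 491)² = ((2 - 5*1) + 491)² = ((2 - 5) + 491)² = (-3 + 491)² = 488² = 238144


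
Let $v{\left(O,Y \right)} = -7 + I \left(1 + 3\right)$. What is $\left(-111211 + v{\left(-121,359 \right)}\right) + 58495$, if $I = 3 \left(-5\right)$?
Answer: $-52783$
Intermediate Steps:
$I = -15$
$v{\left(O,Y \right)} = -67$ ($v{\left(O,Y \right)} = -7 - 15 \left(1 + 3\right) = -7 - 60 = -67$)
$\left(-111211 + v{\left(-121,359 \right)}\right) + 58495 = \left(-111211 - 67\right) + 58495 = -111278 + 58495 = -52783$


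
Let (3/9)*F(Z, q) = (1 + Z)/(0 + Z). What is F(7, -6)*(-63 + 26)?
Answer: -888/7 ≈ -126.86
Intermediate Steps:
F(Z, q) = 3*(1 + Z)/Z (F(Z, q) = 3*((1 + Z)/(0 + Z)) = 3*((1 + Z)/Z) = 3*(1 + Z)/Z)
F(7, -6)*(-63 + 26) = (3 + 3/7)*(-63 + 26) = (3 + 3*(⅐))*(-37) = (3 + 3/7)*(-37) = (24/7)*(-37) = -888/7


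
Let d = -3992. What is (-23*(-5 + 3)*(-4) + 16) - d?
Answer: 3824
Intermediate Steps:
(-23*(-5 + 3)*(-4) + 16) - d = (-23*(-5 + 3)*(-4) + 16) - 1*(-3992) = (-(-46)*(-4) + 16) + 3992 = (-23*8 + 16) + 3992 = (-184 + 16) + 3992 = -168 + 3992 = 3824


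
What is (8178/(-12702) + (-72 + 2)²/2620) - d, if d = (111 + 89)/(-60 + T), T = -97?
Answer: 3753896/1501391 ≈ 2.5003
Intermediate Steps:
d = -200/157 (d = (111 + 89)/(-60 - 97) = 200/(-157) = -1/157*200 = -200/157 ≈ -1.2739)
(8178/(-12702) + (-72 + 2)²/2620) - d = (8178/(-12702) + (-72 + 2)²/2620) - 1*(-200/157) = (8178*(-1/12702) + (-70)²*(1/2620)) + 200/157 = (-47/73 + 4900*(1/2620)) + 200/157 = (-47/73 + 245/131) + 200/157 = 11728/9563 + 200/157 = 3753896/1501391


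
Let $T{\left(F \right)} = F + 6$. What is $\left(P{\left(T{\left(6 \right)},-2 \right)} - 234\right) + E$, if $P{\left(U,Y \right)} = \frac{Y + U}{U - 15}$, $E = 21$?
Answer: $- \frac{649}{3} \approx -216.33$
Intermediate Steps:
$T{\left(F \right)} = 6 + F$
$P{\left(U,Y \right)} = \frac{U + Y}{-15 + U}$
$\left(P{\left(T{\left(6 \right)},-2 \right)} - 234\right) + E = \left(\frac{\left(6 + 6\right) - 2}{-15 + \left(6 + 6\right)} - 234\right) + 21 = \left(\frac{12 - 2}{-15 + 12} - 234\right) + 21 = \left(\frac{1}{-3} \cdot 10 - 234\right) + 21 = \left(\left(- \frac{1}{3}\right) 10 - 234\right) + 21 = \left(- \frac{10}{3} - 234\right) + 21 = - \frac{712}{3} + 21 = - \frac{649}{3}$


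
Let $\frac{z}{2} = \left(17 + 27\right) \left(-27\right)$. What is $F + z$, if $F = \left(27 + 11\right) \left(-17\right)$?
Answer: $-3022$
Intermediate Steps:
$z = -2376$ ($z = 2 \left(17 + 27\right) \left(-27\right) = 2 \cdot 44 \left(-27\right) = 2 \left(-1188\right) = -2376$)
$F = -646$ ($F = 38 \left(-17\right) = -646$)
$F + z = -646 - 2376 = -3022$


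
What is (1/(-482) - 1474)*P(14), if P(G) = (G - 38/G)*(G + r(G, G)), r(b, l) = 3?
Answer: -954159867/3374 ≈ -2.8280e+5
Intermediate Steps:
P(G) = (3 + G)*(G - 38/G) (P(G) = (G - 38/G)*(G + 3) = (G - 38/G)*(3 + G) = (3 + G)*(G - 38/G))
(1/(-482) - 1474)*P(14) = (1/(-482) - 1474)*(-38 + 14² - 114/14 + 3*14) = (-1/482 - 1474)*(-38 + 196 - 114*1/14 + 42) = -710469*(-38 + 196 - 57/7 + 42)/482 = -710469/482*1343/7 = -954159867/3374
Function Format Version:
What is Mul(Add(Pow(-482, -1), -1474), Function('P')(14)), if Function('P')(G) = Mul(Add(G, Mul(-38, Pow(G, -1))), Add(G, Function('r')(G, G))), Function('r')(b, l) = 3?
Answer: Rational(-954159867, 3374) ≈ -2.8280e+5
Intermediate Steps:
Function('P')(G) = Mul(Add(3, G), Add(G, Mul(-38, Pow(G, -1)))) (Function('P')(G) = Mul(Add(G, Mul(-38, Pow(G, -1))), Add(G, 3)) = Mul(Add(G, Mul(-38, Pow(G, -1))), Add(3, G)) = Mul(Add(3, G), Add(G, Mul(-38, Pow(G, -1)))))
Mul(Add(Pow(-482, -1), -1474), Function('P')(14)) = Mul(Add(Pow(-482, -1), -1474), Add(-38, Pow(14, 2), Mul(-114, Pow(14, -1)), Mul(3, 14))) = Mul(Add(Rational(-1, 482), -1474), Add(-38, 196, Mul(-114, Rational(1, 14)), 42)) = Mul(Rational(-710469, 482), Add(-38, 196, Rational(-57, 7), 42)) = Mul(Rational(-710469, 482), Rational(1343, 7)) = Rational(-954159867, 3374)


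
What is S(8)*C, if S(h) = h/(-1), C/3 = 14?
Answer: -336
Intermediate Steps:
C = 42 (C = 3*14 = 42)
S(h) = -h (S(h) = h*(-1) = -h)
S(8)*C = -1*8*42 = -8*42 = -336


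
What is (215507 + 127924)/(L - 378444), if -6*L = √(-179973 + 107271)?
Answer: -259938802728/286439726311 + 343431*I*√8078/286439726311 ≈ -0.90748 + 0.00010776*I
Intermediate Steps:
L = -I*√8078/2 (L = -√(-179973 + 107271)/6 = -I*√8078/2 ≈ -44.939*I)
(215507 + 127924)/(L - 378444) = (215507 + 127924)/(-I*√8078/2 - 378444) = 343431/(-378444 - I*√8078/2)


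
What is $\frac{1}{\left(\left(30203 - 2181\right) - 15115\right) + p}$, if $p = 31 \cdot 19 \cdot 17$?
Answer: $\frac{1}{22920} \approx 4.363 \cdot 10^{-5}$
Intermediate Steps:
$p = 10013$ ($p = 589 \cdot 17 = 10013$)
$\frac{1}{\left(\left(30203 - 2181\right) - 15115\right) + p} = \frac{1}{\left(\left(30203 - 2181\right) - 15115\right) + 10013} = \frac{1}{\left(28022 - 15115\right) + 10013} = \frac{1}{12907 + 10013} = \frac{1}{22920}$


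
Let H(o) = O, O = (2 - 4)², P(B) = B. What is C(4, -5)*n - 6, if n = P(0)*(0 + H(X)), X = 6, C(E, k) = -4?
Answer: -6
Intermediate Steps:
O = 4 (O = (-2)² = 4)
H(o) = 4
n = 0 (n = 0*(0 + 4) = 0*4 = 0)
C(4, -5)*n - 6 = -4*0 - 6 = 0 - 6 = -6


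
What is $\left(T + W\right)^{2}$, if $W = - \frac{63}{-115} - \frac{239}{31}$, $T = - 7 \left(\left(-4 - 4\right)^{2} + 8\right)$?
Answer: $\frac{3320748133264}{12709225} \approx 2.6129 \cdot 10^{5}$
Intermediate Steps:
$T = -504$ ($T = - 7 \left(\left(-8\right)^{2} + 8\right) = - 7 \left(64 + 8\right) = \left(-7\right) 72 = -504$)
$W = - \frac{25532}{3565}$ ($W = \left(-63\right) \left(- \frac{1}{115}\right) - \frac{239}{31} = \frac{63}{115} - \frac{239}{31} = - \frac{25532}{3565} \approx -7.1618$)
$\left(T + W\right)^{2} = \left(-504 - \frac{25532}{3565}\right)^{2} = \left(- \frac{1822292}{3565}\right)^{2} = \frac{3320748133264}{12709225}$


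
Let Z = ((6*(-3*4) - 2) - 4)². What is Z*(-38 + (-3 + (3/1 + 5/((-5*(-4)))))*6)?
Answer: -222066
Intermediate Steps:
Z = 6084 (Z = ((6*(-12) - 2) - 4)² = ((-72 - 2) - 4)² = (-74 - 4)² = (-78)² = 6084)
Z*(-38 + (-3 + (3/1 + 5/((-5*(-4)))))*6) = 6084*(-38 + (-3 + (3/1 + 5/((-5*(-4)))))*6) = 6084*(-38 + (-3 + (3*1 + 5/20))*6) = 6084*(-38 + (-3 + (3 + 5*(1/20)))*6) = 6084*(-38 + (-3 + (3 + ¼))*6) = 6084*(-38 + (-3 + 13/4)*6) = 6084*(-38 + (¼)*6) = 6084*(-38 + 3/2) = 6084*(-73/2) = -222066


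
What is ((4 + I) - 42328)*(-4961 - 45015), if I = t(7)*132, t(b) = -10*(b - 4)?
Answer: 2313089184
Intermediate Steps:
t(b) = 40 - 10*b (t(b) = -10*(-4 + b) = 40 - 10*b)
I = -3960 (I = (40 - 10*7)*132 = (40 - 70)*132 = -30*132 = -3960)
((4 + I) - 42328)*(-4961 - 45015) = ((4 - 3960) - 42328)*(-4961 - 45015) = (-3956 - 42328)*(-49976) = -46284*(-49976) = 2313089184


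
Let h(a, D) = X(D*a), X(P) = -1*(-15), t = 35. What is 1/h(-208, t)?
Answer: 1/15 ≈ 0.066667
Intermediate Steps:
X(P) = 15
h(a, D) = 15
1/h(-208, t) = 1/15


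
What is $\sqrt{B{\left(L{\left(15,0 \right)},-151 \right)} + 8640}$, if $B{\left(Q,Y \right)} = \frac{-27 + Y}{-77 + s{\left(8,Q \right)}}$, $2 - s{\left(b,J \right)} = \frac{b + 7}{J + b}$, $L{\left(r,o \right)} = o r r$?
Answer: $\frac{4 \sqrt{204296235}}{615} \approx 92.964$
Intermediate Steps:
$L{\left(r,o \right)} = o r^{2}$
$s{\left(b,J \right)} = 2 - \frac{7 + b}{J + b}$ ($s{\left(b,J \right)} = 2 - \frac{b + 7}{J + b} = 2 - \frac{7 + b}{J + b}$)
$B{\left(Q,Y \right)} = \frac{-27 + Y}{-77 + \frac{1 + 2 Q}{8 + Q}}$ ($B{\left(Q,Y \right)} = \frac{-27 + Y}{-77 + \frac{-7 + 8 + 2 Q}{Q + 8}} = \frac{-27 + Y}{-77 + \frac{1 + 2 Q}{8 + Q}}$)
$\sqrt{B{\left(L{\left(15,0 \right)},-151 \right)} + 8640} = \sqrt{- \frac{\left(-27 - 151\right) \left(8 + 0 \cdot 15^{2}\right)}{615 + 75 \cdot 0 \cdot 15^{2}} + 8640} = \sqrt{\left(-1\right) \frac{1}{615 + 75 \cdot 0 \cdot 225} \left(-178\right) \left(8 + 0 \cdot 225\right) + 8640} = \sqrt{\left(-1\right) \frac{1}{615 + 75 \cdot 0} \left(-178\right) \left(8 + 0\right) + 8640} = \sqrt{\left(-1\right) \frac{1}{615 + 0} \left(-178\right) 8 + 8640} = \sqrt{\left(-1\right) \frac{1}{615} \left(-178\right) 8 + 8640} = \sqrt{\frac{1424}{615} + 8640} = \sqrt{\frac{5315024}{615}} = \frac{4 \sqrt{204296235}}{615}$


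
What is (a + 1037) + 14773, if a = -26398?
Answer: -10588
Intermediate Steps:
(a + 1037) + 14773 = (-26398 + 1037) + 14773 = -25361 + 14773 = -10588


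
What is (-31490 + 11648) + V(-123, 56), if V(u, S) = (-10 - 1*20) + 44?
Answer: -19828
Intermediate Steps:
V(u, S) = 14 (V(u, S) = (-10 - 20) + 44 = -30 + 44 = 14)
(-31490 + 11648) + V(-123, 56) = (-31490 + 11648) + 14 = -19842 + 14 = -19828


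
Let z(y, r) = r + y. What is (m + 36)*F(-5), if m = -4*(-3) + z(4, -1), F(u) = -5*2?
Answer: -510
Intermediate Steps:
F(u) = -10
m = 15 (m = -4*(-3) + (-1 + 4) = 12 + 3 = 15)
(m + 36)*F(-5) = (15 + 36)*(-10) = 51*(-10) = -510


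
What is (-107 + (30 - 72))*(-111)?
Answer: 16539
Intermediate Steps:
(-107 + (30 - 72))*(-111) = (-107 - 42)*(-111) = -149*(-111) = 16539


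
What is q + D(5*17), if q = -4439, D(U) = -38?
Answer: -4477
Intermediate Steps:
q + D(5*17) = -4439 - 38 = -4477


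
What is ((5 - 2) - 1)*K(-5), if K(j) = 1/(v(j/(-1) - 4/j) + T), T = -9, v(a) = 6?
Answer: -2/3 ≈ -0.66667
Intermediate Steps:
K(j) = -1/3 (K(j) = 1/(6 - 9) = 1/(-3) = -1/3)
((5 - 2) - 1)*K(-5) = ((5 - 2) - 1)*(-1/3) = (3 - 1)*(-1/3) = 2*(-1/3) = -2/3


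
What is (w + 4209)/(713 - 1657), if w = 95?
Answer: -269/59 ≈ -4.5593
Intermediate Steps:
(w + 4209)/(713 - 1657) = (95 + 4209)/(713 - 1657) = 4304/(-944) = 4304*(-1/944) = -269/59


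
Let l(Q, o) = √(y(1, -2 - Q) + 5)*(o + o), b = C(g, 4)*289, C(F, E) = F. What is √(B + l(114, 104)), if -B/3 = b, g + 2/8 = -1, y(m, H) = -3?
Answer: √(4335 + 832*√2)/2 ≈ 37.120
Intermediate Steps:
g = -5/4 (g = -¼ - 1 = -5/4 ≈ -1.2500)
b = -1445/4 (b = -5/4*289 = -1445/4 ≈ -361.25)
l(Q, o) = 2*o*√2 (l(Q, o) = √(-3 + 5)*(o + o) = √2*(2*o) = 2*o*√2)
B = 4335/4 (B = -3*(-1445/4) = 4335/4 ≈ 1083.8)
√(B + l(114, 104)) = √(4335/4 + 2*104*√2) = √(4335/4 + 208*√2)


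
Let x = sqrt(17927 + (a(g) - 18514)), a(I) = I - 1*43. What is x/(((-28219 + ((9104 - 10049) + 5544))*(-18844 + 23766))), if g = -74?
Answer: -I*sqrt(11)/14532205 ≈ -2.2823e-7*I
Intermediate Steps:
a(I) = -43 + I (a(I) = I - 43 = -43 + I)
x = 8*I*sqrt(11) (x = sqrt(17927 + ((-43 - 74) - 18514)) = sqrt(17927 + (-117 - 18514)) = sqrt(17927 - 18631) = sqrt(-704) = 8*I*sqrt(11) ≈ 26.533*I)
x/(((-28219 + ((9104 - 10049) + 5544))*(-18844 + 23766))) = (8*I*sqrt(11))/(((-28219 + ((9104 - 10049) + 5544))*(-18844 + 23766))) = (8*I*sqrt(11))/(((-28219 + (-945 + 5544))*4922)) = (8*I*sqrt(11))/(((-28219 + 4599)*4922)) = (8*I*sqrt(11))/((-23620*4922)) = (8*I*sqrt(11))/(-116257640) = (8*I*sqrt(11))*(-1/116257640) = -I*sqrt(11)/14532205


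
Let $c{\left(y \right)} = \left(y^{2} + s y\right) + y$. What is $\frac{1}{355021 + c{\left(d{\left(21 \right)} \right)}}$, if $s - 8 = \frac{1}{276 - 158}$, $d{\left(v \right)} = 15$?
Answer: $\frac{118}{41934973} \approx 2.8139 \cdot 10^{-6}$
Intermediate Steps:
$s = \frac{945}{118}$ ($s = 8 + \frac{1}{276 - 158} = 8 + \frac{1}{118} = \frac{945}{118} \approx 8.0085$)
$c{\left(y \right)} = y^{2} + \frac{1063 y}{118}$ ($c{\left(y \right)} = \left(y^{2} + \frac{945 y}{118}\right) + y = y^{2} + \frac{1063 y}{118}$)
$\frac{1}{355021 + c{\left(d{\left(21 \right)} \right)}} = \frac{1}{355021 + \frac{1}{118} \cdot 15 \left(1063 + 118 \cdot 15\right)} = \frac{1}{355021 + \frac{1}{118} \cdot 15 \left(1063 + 1770\right)} = \frac{1}{355021 + \frac{1}{118} \cdot 15 \cdot 2833} = \frac{1}{355021 + \frac{42495}{118}} = \frac{1}{\frac{41934973}{118}} = \frac{118}{41934973}$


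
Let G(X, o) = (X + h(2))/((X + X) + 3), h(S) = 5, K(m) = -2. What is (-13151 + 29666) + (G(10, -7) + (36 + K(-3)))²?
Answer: 9371644/529 ≈ 17716.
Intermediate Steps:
G(X, o) = (5 + X)/(3 + 2*X) (G(X, o) = (X + 5)/((X + X) + 3) = (5 + X)/(2*X + 3) = (5 + X)/(3 + 2*X))
(-13151 + 29666) + (G(10, -7) + (36 + K(-3)))² = (-13151 + 29666) + ((5 + 10)/(3 + 2*10) + (36 - 2))² = 16515 + (15/(3 + 20) + 34)² = 16515 + (15/23 + 34)² = 16515 + (797/23)² = 16515 + 635209/529 = 9371644/529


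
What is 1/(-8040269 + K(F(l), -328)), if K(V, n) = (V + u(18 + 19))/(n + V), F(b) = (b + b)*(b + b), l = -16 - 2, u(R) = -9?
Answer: -88/707543555 ≈ -1.2437e-7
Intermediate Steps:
l = -18
F(b) = 4*b² (F(b) = (2*b)*(2*b) = 4*b²)
K(V, n) = (-9 + V)/(V + n) (K(V, n) = (V - 9)/(n + V) = (-9 + V)/(V + n))
1/(-8040269 + K(F(l), -328)) = 1/(-8040269 + (-9 + 4*(-18)²)/(4*(-18)² - 328)) = 1/(-8040269 + (-9 + 4*324)/(4*324 - 328)) = 1/(-8040269 + (-9 + 1296)/(1296 - 328)) = 1/(-8040269 + 1287/968) = 1/(-8040269 + (1/968)*1287) = 1/(-8040269 + 117/88) = 1/(-707543555/88) = -88/707543555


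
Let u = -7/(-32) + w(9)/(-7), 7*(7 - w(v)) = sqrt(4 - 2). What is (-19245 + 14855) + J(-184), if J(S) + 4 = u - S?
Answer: -134745/32 + sqrt(2)/49 ≈ -4210.8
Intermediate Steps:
w(v) = 7 - sqrt(2)/7 (w(v) = 7 - sqrt(4 - 2)/7 = 7 - sqrt(2)/7)
u = -25/32 + sqrt(2)/49 (u = -7/(-32) + (7 - sqrt(2)/7)/(-7) = -7*(-1/32) + (7 - sqrt(2)/7)*(-1/7) = 7/32 + (-1 + sqrt(2)/49) = -25/32 + sqrt(2)/49 ≈ -0.75239)
J(S) = -153/32 - S + sqrt(2)/49 (J(S) = -4 + ((-25/32 + sqrt(2)/49) - S) = -4 + (-25/32 - S + sqrt(2)/49) = -153/32 - S + sqrt(2)/49)
(-19245 + 14855) + J(-184) = (-19245 + 14855) + (-153/32 - 1*(-184) + sqrt(2)/49) = -4390 + (-153/32 + 184 + sqrt(2)/49) = -4390 + (5735/32 + sqrt(2)/49) = -134745/32 + sqrt(2)/49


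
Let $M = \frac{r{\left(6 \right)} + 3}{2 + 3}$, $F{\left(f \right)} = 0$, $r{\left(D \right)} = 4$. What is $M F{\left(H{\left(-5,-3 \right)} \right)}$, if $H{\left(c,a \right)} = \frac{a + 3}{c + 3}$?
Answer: $0$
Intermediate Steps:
$H{\left(c,a \right)} = \frac{3 + a}{3 + c}$
$M = \frac{7}{5}$ ($M = \frac{4 + 3}{2 + 3} = \frac{7}{5} \approx 1.4$)
$M F{\left(H{\left(-5,-3 \right)} \right)} = \frac{7}{5} \cdot 0 = 0$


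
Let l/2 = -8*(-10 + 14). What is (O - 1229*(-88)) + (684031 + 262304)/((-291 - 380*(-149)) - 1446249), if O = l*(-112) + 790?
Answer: 32276532973/277984 ≈ 1.1611e+5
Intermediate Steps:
l = -64 (l = 2*(-8*(-10 + 14)) = 2*(-8*4) = 2*(-32) = -64)
O = 7958 (O = -64*(-112) + 790 = 7168 + 790 = 7958)
(O - 1229*(-88)) + (684031 + 262304)/((-291 - 380*(-149)) - 1446249) = (7958 - 1229*(-88)) + (684031 + 262304)/((-291 - 380*(-149)) - 1446249) = (7958 + 108152) + 946335/((-291 + 56620) - 1446249) = 116110 + 946335/(56329 - 1446249) = 116110 + 946335/(-1389920) = 116110 + 946335*(-1/1389920) = 116110 - 189267/277984 = 32276532973/277984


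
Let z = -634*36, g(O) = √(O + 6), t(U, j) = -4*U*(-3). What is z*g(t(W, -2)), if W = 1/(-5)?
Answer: -68472*√10/5 ≈ -43306.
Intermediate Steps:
W = -⅕ ≈ -0.20000
t(U, j) = 12*U
g(O) = √(6 + O)
z = -22824
z*g(t(W, -2)) = -22824*√(6 + 12*(-⅕)) = -22824*√(6 - 12/5) = -68472*√10/5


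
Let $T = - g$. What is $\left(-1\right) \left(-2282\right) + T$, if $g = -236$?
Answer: $2518$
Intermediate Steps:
$T = 236$ ($T = \left(-1\right) \left(-236\right) = 236$)
$\left(-1\right) \left(-2282\right) + T = \left(-1\right) \left(-2282\right) + 236 = 2282 + 236 = 2518$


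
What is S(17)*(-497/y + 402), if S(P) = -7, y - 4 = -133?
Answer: -366485/129 ≈ -2841.0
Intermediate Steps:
y = -129 (y = 4 - 133 = -129)
S(17)*(-497/y + 402) = -7*(-497/(-129) + 402) = -7*(-497*(-1/129) + 402) = -7*(497/129 + 402) = -7*52355/129 = -366485/129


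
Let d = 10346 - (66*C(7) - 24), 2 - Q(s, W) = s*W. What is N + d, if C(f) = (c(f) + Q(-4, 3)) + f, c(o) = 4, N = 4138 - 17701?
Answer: -4843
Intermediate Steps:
Q(s, W) = 2 - W*s (Q(s, W) = 2 - s*W = 2 - W*s)
N = -13563
C(f) = 18 + f (C(f) = (4 + (2 - 1*3*(-4))) + f = (4 + (2 + 12)) + f = (4 + 14) + f = 18 + f)
d = 8720 (d = 10346 - (66*(18 + 7) - 24) = 10346 - (66*25 - 24) = 10346 - (1650 - 24) = 10346 - 1*1626 = 10346 - 1626 = 8720)
N + d = -13563 + 8720 = -4843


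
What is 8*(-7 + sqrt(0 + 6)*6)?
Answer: -56 + 48*sqrt(6) ≈ 61.576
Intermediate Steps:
8*(-7 + sqrt(0 + 6)*6) = 8*(-7 + sqrt(6)*6) = 8*(-7 + 6*sqrt(6)) = -56 + 48*sqrt(6)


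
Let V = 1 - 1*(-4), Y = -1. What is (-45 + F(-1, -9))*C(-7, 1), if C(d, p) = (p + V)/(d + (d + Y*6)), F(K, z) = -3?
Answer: 72/5 ≈ 14.400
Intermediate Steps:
V = 5 (V = 1 + 4 = 5)
C(d, p) = (5 + p)/(-6 + 2*d) (C(d, p) = (p + 5)/(d + (d - 1*6)) = (5 + p)/(d + (d - 6)) = (5 + p)/(d + (-6 + d)) = (5 + p)/(-6 + 2*d))
(-45 + F(-1, -9))*C(-7, 1) = (-45 - 3)*((5 + 1)/(2*(-3 - 7))) = -24*6/(-10) = -24*(-1)*6/10 = -48*(-3/10) = 72/5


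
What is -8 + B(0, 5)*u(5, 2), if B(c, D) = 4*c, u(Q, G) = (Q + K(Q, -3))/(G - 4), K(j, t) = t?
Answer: -8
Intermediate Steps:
u(Q, G) = (-3 + Q)/(-4 + G) (u(Q, G) = (Q - 3)/(G - 4) = (-3 + Q)/(-4 + G))
-8 + B(0, 5)*u(5, 2) = -8 + (4*0)*((-3 + 5)/(-4 + 2)) = -8 + 0*(2/(-2)) = -8 + 0*(-1/2*2) = -8 + 0*(-1) = -8 + 0 = -8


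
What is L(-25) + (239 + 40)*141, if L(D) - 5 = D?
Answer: 39319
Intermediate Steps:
L(D) = 5 + D
L(-25) + (239 + 40)*141 = (5 - 25) + (239 + 40)*141 = -20 + 279*141 = -20 + 39339 = 39319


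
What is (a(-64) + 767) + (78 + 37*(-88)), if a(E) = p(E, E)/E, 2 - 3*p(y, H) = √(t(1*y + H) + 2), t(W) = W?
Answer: -231457/96 + I*√14/64 ≈ -2411.0 + 0.058463*I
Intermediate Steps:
p(y, H) = ⅔ - √(2 + H + y)/3 (p(y, H) = ⅔ - √((1*y + H) + 2)/3 = ⅔ - √((y + H) + 2)/3 = ⅔ - √((H + y) + 2)/3 = ⅔ - √(2 + H + y)/3)
a(E) = (⅔ - √(2 + 2*E)/3)/E (a(E) = (⅔ - √(2 + E + E)/3)/E = (⅔ - √(2 + 2*E)/3)/E)
(a(-64) + 767) + (78 + 37*(-88)) = ((⅔ - √(2 + 2*(-64))/3)/(-64) + 767) + (78 + 37*(-88)) = (-(⅔ - √(2 - 128)/3)/64 + 767) + (78 - 3256) = (-(⅔ - I*√14)/64 + 767) - 3178 = ((-1/96 + I*√14/64) + 767) - 3178 = (73631/96 + I*√14/64) - 3178 = -231457/96 + I*√14/64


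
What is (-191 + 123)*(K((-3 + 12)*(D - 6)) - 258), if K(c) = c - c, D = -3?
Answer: 17544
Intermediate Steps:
K(c) = 0
(-191 + 123)*(K((-3 + 12)*(D - 6)) - 258) = (-191 + 123)*(0 - 258) = -68*(-258) = 17544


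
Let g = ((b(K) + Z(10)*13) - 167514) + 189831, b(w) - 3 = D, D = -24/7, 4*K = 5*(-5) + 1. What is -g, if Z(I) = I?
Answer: -157126/7 ≈ -22447.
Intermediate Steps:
K = -6 (K = (5*(-5) + 1)/4 = (-25 + 1)/4 = (¼)*(-24) = -6)
D = -24/7 ≈ -3.4286
b(w) = -3/7 (b(w) = 3 - 24/7 = -3/7)
g = 157126/7 (g = ((-3/7 + 10*13) - 167514) + 189831 = ((-3/7 + 130) - 167514) + 189831 = (907/7 - 167514) + 189831 = -1171691/7 + 189831 = 157126/7 ≈ 22447.)
-g = -1*157126/7 = -157126/7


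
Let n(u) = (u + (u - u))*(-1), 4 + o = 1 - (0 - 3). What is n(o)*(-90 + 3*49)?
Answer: 0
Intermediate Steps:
o = 0 (o = -4 + (1 - (0 - 3)) = -4 + (1 - 1*(-3)) = -4 + (1 + 3) = -4 + 4 = 0)
n(u) = -u (n(u) = (u + 0)*(-1) = u*(-1) = -u)
n(o)*(-90 + 3*49) = (-1*0)*(-90 + 3*49) = 0*(-90 + 147) = 0*57 = 0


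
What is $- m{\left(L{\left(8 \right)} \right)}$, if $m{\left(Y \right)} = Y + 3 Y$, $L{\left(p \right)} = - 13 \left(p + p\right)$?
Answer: $832$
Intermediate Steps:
$L{\left(p \right)} = - 26 p$ ($L{\left(p \right)} = - 13 \cdot 2 p = - 26 p$)
$m{\left(Y \right)} = 4 Y$
$- m{\left(L{\left(8 \right)} \right)} = - 4 \left(\left(-26\right) 8\right) = - 4 \left(-208\right) = \left(-1\right) \left(-832\right) = 832$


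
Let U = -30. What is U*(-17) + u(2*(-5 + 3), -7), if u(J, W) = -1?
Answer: 509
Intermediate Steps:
U*(-17) + u(2*(-5 + 3), -7) = -30*(-17) - 1 = 510 - 1 = 509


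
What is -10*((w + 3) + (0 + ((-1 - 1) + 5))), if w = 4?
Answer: -100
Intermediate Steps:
-10*((w + 3) + (0 + ((-1 - 1) + 5))) = -10*((4 + 3) + (0 + ((-1 - 1) + 5))) = -10*(7 + (0 + (-2 + 5))) = -10*(7 + (0 + 3)) = -10*(7 + 3) = -10*10 = -100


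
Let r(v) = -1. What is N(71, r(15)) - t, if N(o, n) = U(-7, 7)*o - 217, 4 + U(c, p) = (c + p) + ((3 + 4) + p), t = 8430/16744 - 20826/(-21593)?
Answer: 6835191697/13905892 ≈ 491.53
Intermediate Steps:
t = 20413059/13905892 (t = 8430*(1/16744) - 20826*(-1/21593) = 4215/8372 + 1602/1661 = 20413059/13905892 ≈ 1.4679)
U(c, p) = 3 + c + 2*p (U(c, p) = -4 + ((c + p) + ((3 + 4) + p)) = -4 + ((c + p) + (7 + p)) = -4 + (7 + c + 2*p) = 3 + c + 2*p)
N(o, n) = -217 + 10*o (N(o, n) = (3 - 7 + 2*7)*o - 217 = (3 - 7 + 14)*o - 217 = 10*o - 217 = -217 + 10*o)
N(71, r(15)) - t = (-217 + 10*71) - 1*20413059/13905892 = (-217 + 710) - 20413059/13905892 = 493 - 20413059/13905892 = 6835191697/13905892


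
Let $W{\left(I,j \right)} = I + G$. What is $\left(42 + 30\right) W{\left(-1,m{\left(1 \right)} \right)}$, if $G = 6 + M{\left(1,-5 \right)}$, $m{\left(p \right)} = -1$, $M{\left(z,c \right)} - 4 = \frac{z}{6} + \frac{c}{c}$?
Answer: $732$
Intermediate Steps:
$M{\left(z,c \right)} = 5 + \frac{z}{6}$ ($M{\left(z,c \right)} = 4 + \left(\frac{z}{6} + \frac{c}{c}\right) = 4 + \left(z \frac{1}{6} + 1\right) = 4 + \left(\frac{z}{6} + 1\right) = 4 + \left(1 + \frac{z}{6}\right) = 5 + \frac{z}{6}$)
$G = \frac{67}{6}$ ($G = 6 + \left(5 + \frac{1}{6} \cdot 1\right) = 6 + \left(5 + \frac{1}{6}\right) = 6 + \frac{31}{6} = \frac{67}{6} \approx 11.167$)
$W{\left(I,j \right)} = \frac{67}{6} + I$ ($W{\left(I,j \right)} = I + \frac{67}{6} = \frac{67}{6} + I$)
$\left(42 + 30\right) W{\left(-1,m{\left(1 \right)} \right)} = \left(42 + 30\right) \left(\frac{67}{6} - 1\right) = 72 \cdot \frac{61}{6} = 732$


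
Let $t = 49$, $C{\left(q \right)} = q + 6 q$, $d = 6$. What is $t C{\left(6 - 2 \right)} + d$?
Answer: $1378$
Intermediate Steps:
$C{\left(q \right)} = 7 q$
$t C{\left(6 - 2 \right)} + d = 49 \cdot 7 \left(6 - 2\right) + 6 = 49 \cdot 7 \cdot 4 + 6 = 49 \cdot 28 + 6 = 1372 + 6 = 1378$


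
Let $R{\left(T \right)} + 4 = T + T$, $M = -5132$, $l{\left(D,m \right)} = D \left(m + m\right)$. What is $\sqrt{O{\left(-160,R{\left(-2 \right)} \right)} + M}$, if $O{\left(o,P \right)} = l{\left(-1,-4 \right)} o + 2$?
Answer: $i \sqrt{6410} \approx 80.063 i$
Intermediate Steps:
$l{\left(D,m \right)} = 2 D m$ ($l{\left(D,m \right)} = D 2 m = 2 D m$)
$R{\left(T \right)} = -4 + 2 T$ ($R{\left(T \right)} = -4 + \left(T + T\right) = -4 + 2 T$)
$O{\left(o,P \right)} = 2 + 8 o$ ($O{\left(o,P \right)} = 2 \left(-1\right) \left(-4\right) o + 2 = 8 o + 2 = 2 + 8 o$)
$\sqrt{O{\left(-160,R{\left(-2 \right)} \right)} + M} = \sqrt{\left(2 + 8 \left(-160\right)\right) - 5132} = \sqrt{\left(2 - 1280\right) - 5132} = \sqrt{-1278 - 5132} = \sqrt{-6410} = i \sqrt{6410}$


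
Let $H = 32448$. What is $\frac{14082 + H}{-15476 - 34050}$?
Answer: $- \frac{23265}{24763} \approx -0.93951$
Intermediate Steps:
$\frac{14082 + H}{-15476 - 34050} = \frac{14082 + 32448}{-15476 - 34050} = \frac{46530}{-15476 - 34050} = \frac{46530}{-49526} = 46530 \left(- \frac{1}{49526}\right) = - \frac{23265}{24763}$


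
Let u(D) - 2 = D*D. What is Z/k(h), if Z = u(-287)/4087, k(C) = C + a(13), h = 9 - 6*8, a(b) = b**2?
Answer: 82371/531310 ≈ 0.15503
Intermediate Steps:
u(D) = 2 + D**2 (u(D) = 2 + D*D = 2 + D**2)
h = -39 (h = 9 - 48 = -39)
k(C) = 169 + C (k(C) = C + 13**2 = C + 169 = 169 + C)
Z = 82371/4087 (Z = (2 + (-287)**2)/4087 = (2 + 82369)*(1/4087) = 82371*(1/4087) = 82371/4087 ≈ 20.154)
Z/k(h) = 82371/(4087*(169 - 39)) = (82371/4087)/130 = (82371/4087)*(1/130) = 82371/531310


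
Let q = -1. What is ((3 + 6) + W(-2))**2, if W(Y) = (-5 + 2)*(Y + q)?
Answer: 324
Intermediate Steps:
W(Y) = 3 - 3*Y (W(Y) = (-5 + 2)*(Y - 1) = -3*(-1 + Y) = 3 - 3*Y)
((3 + 6) + W(-2))**2 = ((3 + 6) + (3 - 3*(-2)))**2 = (9 + (3 + 6))**2 = (9 + 9)**2 = 18**2 = 324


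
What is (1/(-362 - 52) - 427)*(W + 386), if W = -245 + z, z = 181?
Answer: -1237453/9 ≈ -1.3749e+5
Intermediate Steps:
W = -64 (W = -245 + 181 = -64)
(1/(-362 - 52) - 427)*(W + 386) = (1/(-362 - 52) - 427)*(-64 + 386) = (1/(-414) - 427)*322 = (-1/414 - 427)*322 = -176779/414*322 = -1237453/9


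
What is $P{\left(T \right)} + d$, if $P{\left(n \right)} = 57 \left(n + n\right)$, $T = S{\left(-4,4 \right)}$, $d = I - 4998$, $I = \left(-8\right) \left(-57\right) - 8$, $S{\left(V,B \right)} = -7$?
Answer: $-5348$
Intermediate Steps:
$I = 448$ ($I = 456 - 8 = 448$)
$d = -4550$ ($d = 448 - 4998 = -4550$)
$T = -7$
$P{\left(n \right)} = 114 n$ ($P{\left(n \right)} = 57 \cdot 2 n = 114 n$)
$P{\left(T \right)} + d = 114 \left(-7\right) - 4550 = -798 - 4550 = -5348$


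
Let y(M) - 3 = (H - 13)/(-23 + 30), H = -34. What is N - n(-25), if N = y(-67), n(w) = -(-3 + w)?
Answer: -222/7 ≈ -31.714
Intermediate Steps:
y(M) = -26/7 (y(M) = 3 + (-34 - 13)/(-23 + 30) = 3 - 47/7 = -26/7)
n(w) = 3 - w
N = -26/7 ≈ -3.7143
N - n(-25) = -26/7 - (3 - 1*(-25)) = -26/7 - (3 + 25) = -26/7 - 1*28 = -26/7 - 28 = -222/7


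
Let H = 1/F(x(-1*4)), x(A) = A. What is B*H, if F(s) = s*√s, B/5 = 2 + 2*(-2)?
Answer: -5*I/4 ≈ -1.25*I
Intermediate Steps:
B = -10 (B = 5*(2 + 2*(-2)) = 5*(2 - 4) = 5*(-2) = -10)
F(s) = s^(3/2)
H = I/8 (H = 1/((-1*4)^(3/2)) = 1/((-4)^(3/2)) = 1/(-8*I) = I/8 ≈ 0.125*I)
B*H = -5*I/4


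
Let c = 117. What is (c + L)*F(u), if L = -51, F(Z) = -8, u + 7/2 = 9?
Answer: -528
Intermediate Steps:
u = 11/2 (u = -7/2 + 9 = 11/2 ≈ 5.5000)
(c + L)*F(u) = (117 - 51)*(-8) = 66*(-8) = -528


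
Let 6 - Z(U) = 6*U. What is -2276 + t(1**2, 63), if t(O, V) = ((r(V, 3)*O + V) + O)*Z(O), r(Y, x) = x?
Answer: -2276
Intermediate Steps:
Z(U) = 6 - 6*U
t(O, V) = (6 - 6*O)*(V + 4*O) (t(O, V) = ((3*O + V) + O)*(6 - 6*O) = ((V + 3*O) + O)*(6 - 6*O) = (V + 4*O)*(6 - 6*O) = (6 - 6*O)*(V + 4*O))
-2276 + t(1**2, 63) = -2276 - 6*(-1 + 1**2)*(63 + 4*1**2) = -2276 - 6*(-1 + 1)*(63 + 4*1) = -2276 - 6*0*(63 + 4) = -2276 - 6*0*67 = -2276 + 0 = -2276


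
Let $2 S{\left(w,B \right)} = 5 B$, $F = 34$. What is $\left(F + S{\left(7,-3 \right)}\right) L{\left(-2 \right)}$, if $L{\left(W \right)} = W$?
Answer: $-53$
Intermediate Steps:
$S{\left(w,B \right)} = \frac{5 B}{2}$
$\left(F + S{\left(7,-3 \right)}\right) L{\left(-2 \right)} = \left(34 + \frac{5}{2} \left(-3\right)\right) \left(-2\right) = \left(34 - \frac{15}{2}\right) \left(-2\right) = \frac{53}{2} \left(-2\right) = -53$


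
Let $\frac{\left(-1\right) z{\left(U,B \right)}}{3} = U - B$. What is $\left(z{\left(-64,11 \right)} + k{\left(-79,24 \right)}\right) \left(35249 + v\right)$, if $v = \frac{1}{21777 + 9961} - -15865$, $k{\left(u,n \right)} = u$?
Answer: $\frac{118424697709}{15869} \approx 7.4626 \cdot 10^{6}$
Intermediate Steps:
$z{\left(U,B \right)} = - 3 U + 3 B$ ($z{\left(U,B \right)} = - 3 \left(U - B\right) = - 3 U + 3 B$)
$v = \frac{503523371}{31738}$ ($v = \frac{1}{31738} + 15865 = \frac{503523371}{31738} \approx 15865.0$)
$\left(z{\left(-64,11 \right)} + k{\left(-79,24 \right)}\right) \left(35249 + v\right) = \left(\left(\left(-3\right) \left(-64\right) + 3 \cdot 11\right) - 79\right) \left(35249 + \frac{503523371}{31738}\right) = \left(\left(192 + 33\right) - 79\right) \frac{1622256133}{31738} = \left(225 - 79\right) \frac{1622256133}{31738} = 146 \cdot \frac{1622256133}{31738} = \frac{118424697709}{15869}$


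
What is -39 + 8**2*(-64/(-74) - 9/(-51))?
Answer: 17389/629 ≈ 27.645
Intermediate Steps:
-39 + 8**2*(-64/(-74) - 9/(-51)) = -39 + 64*(-64*(-1/74) - 9*(-1/51)) = -39 + 64*(32/37 + 3/17) = -39 + 64*(655/629) = -39 + 41920/629 = 17389/629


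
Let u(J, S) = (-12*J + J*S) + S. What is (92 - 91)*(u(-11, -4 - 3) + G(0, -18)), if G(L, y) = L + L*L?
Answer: 202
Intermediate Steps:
u(J, S) = S - 12*J + J*S
G(L, y) = L + L²
(92 - 91)*(u(-11, -4 - 3) + G(0, -18)) = (92 - 91)*(((-4 - 3) - 12*(-11) - 11*(-4 - 3)) + 0*(1 + 0)) = 1*((-7 + 132 - 11*(-7)) + 0*1) = 1*((-7 + 132 + 77) + 0) = 1*(202 + 0) = 1*202 = 202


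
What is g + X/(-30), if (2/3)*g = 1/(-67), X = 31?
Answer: -1061/1005 ≈ -1.0557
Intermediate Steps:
g = -3/134 (g = (3/2)/(-67) = (3/2)*(-1/67) = -3/134 ≈ -0.022388)
g + X/(-30) = -3/134 + 31/(-30) = -3/134 - 1/30*31 = -3/134 - 31/30 = -1061/1005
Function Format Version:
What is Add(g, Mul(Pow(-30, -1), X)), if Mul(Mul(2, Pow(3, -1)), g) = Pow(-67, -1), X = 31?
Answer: Rational(-1061, 1005) ≈ -1.0557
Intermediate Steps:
g = Rational(-3, 134) (g = Mul(Rational(3, 2), Pow(-67, -1)) = Mul(Rational(3, 2), Rational(-1, 67)) = Rational(-3, 134) ≈ -0.022388)
Add(g, Mul(Pow(-30, -1), X)) = Add(Rational(-3, 134), Mul(Pow(-30, -1), 31)) = Add(Rational(-3, 134), Mul(Rational(-1, 30), 31)) = Add(Rational(-3, 134), Rational(-31, 30)) = Rational(-1061, 1005)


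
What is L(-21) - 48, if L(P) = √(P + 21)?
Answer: -48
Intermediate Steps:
L(P) = √(21 + P)
L(-21) - 48 = √(21 - 21) - 48 = √0 - 48 = 0 - 48 = -48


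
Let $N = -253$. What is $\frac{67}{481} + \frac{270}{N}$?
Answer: $- \frac{112919}{121693} \approx -0.9279$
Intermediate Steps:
$\frac{67}{481} + \frac{270}{N} = \frac{67}{481} + \frac{270}{-253} = 67 \cdot \frac{1}{481} + 270 \left(- \frac{1}{253}\right) = \frac{67}{481} - \frac{270}{253} = - \frac{112919}{121693}$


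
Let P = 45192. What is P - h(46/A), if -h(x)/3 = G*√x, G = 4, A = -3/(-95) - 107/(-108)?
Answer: 45192 + 72*√137510790/10489 ≈ 45273.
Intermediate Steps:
A = 10489/10260 (A = -3*(-1/95) - 107*(-1/108) = 3/95 + 107/108 = 10489/10260 ≈ 1.0223)
h(x) = -12*√x
P - h(46/A) = 45192 - (-12)*√(46/(10489/10260)) = 45192 - (-12)*√(46*(10260/10489)) = 45192 - (-12)*√(471960/10489) = 45192 - (-12)*6*√137510790/10489 = 45192 - (-72)*√137510790/10489 = 45192 + 72*√137510790/10489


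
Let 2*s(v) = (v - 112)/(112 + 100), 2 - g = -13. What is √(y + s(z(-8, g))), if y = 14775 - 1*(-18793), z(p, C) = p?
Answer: √94291717/53 ≈ 183.21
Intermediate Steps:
g = 15 (g = 2 - 1*(-13) = 2 + 13 = 15)
y = 33568 (y = 14775 + 18793 = 33568)
s(v) = -14/53 + v/424 (s(v) = ((v - 112)/(112 + 100))/2 = ((-112 + v)/212)/2 = ((-112 + v)*(1/212))/2 = (-28/53 + v/212)/2 = -14/53 + v/424)
√(y + s(z(-8, g))) = √(33568 + (-14/53 + (1/424)*(-8))) = √(33568 + (-14/53 - 1/53)) = √(33568 - 15/53) = √(1779089/53) = √94291717/53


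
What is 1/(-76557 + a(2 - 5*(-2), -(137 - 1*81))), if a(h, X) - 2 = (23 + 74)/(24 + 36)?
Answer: -60/4593203 ≈ -1.3063e-5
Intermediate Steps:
a(h, X) = 217/60 (a(h, X) = 2 + (23 + 74)/(24 + 36) = 2 + 97/60 = 217/60)
1/(-76557 + a(2 - 5*(-2), -(137 - 1*81))) = 1/(-76557 + 217/60) = 1/(-4593203/60) = -60/4593203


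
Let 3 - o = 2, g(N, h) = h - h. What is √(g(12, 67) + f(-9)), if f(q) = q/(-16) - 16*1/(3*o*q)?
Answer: √1497/36 ≈ 1.0748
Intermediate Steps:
g(N, h) = 0
o = 1 (o = 3 - 1*2 = 3 - 2 = 1)
f(q) = -16/(3*q) - q/16 (f(q) = q/(-16) - 16*1/(3*q) = q*(-1/16) - 16*1/(3*q) = -q/16 - 16/(3*q) = -16/(3*q) - q/16)
√(g(12, 67) + f(-9)) = √(0 + (-16/3/(-9) - 1/16*(-9))) = √(0 + (-16/3*(-⅑) + 9/16)) = √(0 + (16/27 + 9/16)) = √(0 + 499/432) = √(499/432) = √1497/36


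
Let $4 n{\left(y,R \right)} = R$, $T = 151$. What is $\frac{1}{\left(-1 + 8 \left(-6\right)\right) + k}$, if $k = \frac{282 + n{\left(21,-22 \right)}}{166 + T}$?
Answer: $- \frac{634}{30513} \approx -0.020778$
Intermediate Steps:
$n{\left(y,R \right)} = \frac{R}{4}$
$k = \frac{553}{634}$ ($k = \frac{282 + \frac{1}{4} \left(-22\right)}{166 + 151} = \frac{282 - \frac{11}{2}}{317} = \frac{553}{2} \cdot \frac{1}{317} = \frac{553}{634} \approx 0.87224$)
$\frac{1}{\left(-1 + 8 \left(-6\right)\right) + k} = \frac{1}{\left(-1 + 8 \left(-6\right)\right) + \frac{553}{634}} = \frac{1}{\left(-1 - 48\right) + \frac{553}{634}} = \frac{1}{-49 + \frac{553}{634}} = \frac{1}{- \frac{30513}{634}} = - \frac{634}{30513}$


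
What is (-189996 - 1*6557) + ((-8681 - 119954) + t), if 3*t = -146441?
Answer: -1122005/3 ≈ -3.7400e+5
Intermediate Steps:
t = -146441/3 (t = (1/3)*(-146441) = -146441/3 ≈ -48814.)
(-189996 - 1*6557) + ((-8681 - 119954) + t) = (-189996 - 1*6557) + ((-8681 - 119954) - 146441/3) = (-189996 - 6557) + (-128635 - 146441/3) = -196553 - 532346/3 = -1122005/3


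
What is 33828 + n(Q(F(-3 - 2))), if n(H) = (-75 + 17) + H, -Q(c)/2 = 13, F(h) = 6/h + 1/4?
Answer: 33744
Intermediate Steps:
F(h) = ¼ + 6/h (F(h) = 6/h + 1*(¼) = 6/h + ¼ = ¼ + 6/h)
Q(c) = -26 (Q(c) = -2*13 = -26)
n(H) = -58 + H
33828 + n(Q(F(-3 - 2))) = 33828 + (-58 - 26) = 33828 - 84 = 33744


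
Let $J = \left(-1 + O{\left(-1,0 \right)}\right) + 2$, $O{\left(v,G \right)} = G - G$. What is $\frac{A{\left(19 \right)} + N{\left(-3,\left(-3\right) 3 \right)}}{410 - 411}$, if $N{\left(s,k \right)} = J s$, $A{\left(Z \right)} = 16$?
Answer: $-13$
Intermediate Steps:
$O{\left(v,G \right)} = 0$
$J = 1$ ($J = \left(-1 + 0\right) + 2 = -1 + 2 = 1$)
$N{\left(s,k \right)} = s$ ($N{\left(s,k \right)} = 1 s = s$)
$\frac{A{\left(19 \right)} + N{\left(-3,\left(-3\right) 3 \right)}}{410 - 411} = \frac{16 - 3}{410 - 411} = \frac{13}{-1} = 13 \left(-1\right) = -13$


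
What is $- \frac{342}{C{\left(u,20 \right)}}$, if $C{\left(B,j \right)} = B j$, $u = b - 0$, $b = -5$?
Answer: $\frac{171}{50} \approx 3.42$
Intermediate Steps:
$u = -5$ ($u = -5 - 0 = -5 + 0 = -5$)
$- \frac{342}{C{\left(u,20 \right)}} = - \frac{342}{\left(-5\right) 20} = - \frac{342}{-100} = \left(-342\right) \left(- \frac{1}{100}\right) = \frac{171}{50}$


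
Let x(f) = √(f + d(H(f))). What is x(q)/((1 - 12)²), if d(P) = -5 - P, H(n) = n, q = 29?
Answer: I*√5/121 ≈ 0.01848*I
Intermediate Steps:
x(f) = I*√5 (x(f) = √(f + (-5 - f)) = √(-5) = I*√5)
x(q)/((1 - 12)²) = (I*√5)/((1 - 12)²) = (I*√5)/((-11)²) = (I*√5)/121 = (I*√5)*(1/121) = I*√5/121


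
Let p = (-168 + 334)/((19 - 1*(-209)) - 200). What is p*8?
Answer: 332/7 ≈ 47.429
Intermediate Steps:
p = 83/14 (p = 166/((19 + 209) - 200) = 166/(228 - 200) = 166/28 = 166*(1/28) = 83/14 ≈ 5.9286)
p*8 = (83/14)*8 = 332/7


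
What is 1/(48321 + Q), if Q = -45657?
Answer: 1/2664 ≈ 0.00037538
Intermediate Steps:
1/(48321 + Q) = 1/(48321 - 45657) = 1/2664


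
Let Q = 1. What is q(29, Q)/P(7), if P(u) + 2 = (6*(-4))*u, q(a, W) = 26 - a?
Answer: 3/170 ≈ 0.017647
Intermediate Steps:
P(u) = -2 - 24*u (P(u) = -2 + (6*(-4))*u = -2 - 24*u)
q(29, Q)/P(7) = (26 - 1*29)/(-2 - 24*7) = (26 - 29)/(-2 - 168) = -3/(-170) = -3*(-1/170) = 3/170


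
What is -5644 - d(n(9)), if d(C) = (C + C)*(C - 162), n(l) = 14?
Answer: -1500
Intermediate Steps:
d(C) = 2*C*(-162 + C) (d(C) = (2*C)*(-162 + C) = 2*C*(-162 + C))
-5644 - d(n(9)) = -5644 - 2*14*(-162 + 14) = -5644 - 2*14*(-148) = -5644 - 1*(-4144) = -5644 + 4144 = -1500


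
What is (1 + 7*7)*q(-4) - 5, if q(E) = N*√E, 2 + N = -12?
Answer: -5 - 1400*I ≈ -5.0 - 1400.0*I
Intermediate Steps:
N = -14 (N = -2 - 12 = -14)
q(E) = -14*√E
(1 + 7*7)*q(-4) - 5 = (1 + 7*7)*(-28*I) - 5 = (1 + 49)*(-28*I) - 5 = 50*(-28*I) - 5 = -1400*I - 5 = -5 - 1400*I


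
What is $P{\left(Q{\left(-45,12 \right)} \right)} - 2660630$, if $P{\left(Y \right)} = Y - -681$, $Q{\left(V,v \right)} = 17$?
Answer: $-2659932$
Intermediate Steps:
$P{\left(Y \right)} = 681 + Y$ ($P{\left(Y \right)} = Y + 681 = 681 + Y$)
$P{\left(Q{\left(-45,12 \right)} \right)} - 2660630 = \left(681 + 17\right) - 2660630 = 698 - 2660630 = -2659932$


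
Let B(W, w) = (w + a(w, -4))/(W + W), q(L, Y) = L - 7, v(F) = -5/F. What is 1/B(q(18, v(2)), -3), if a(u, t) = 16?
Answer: 22/13 ≈ 1.6923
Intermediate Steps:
q(L, Y) = -7 + L
B(W, w) = (16 + w)/(2*W) (B(W, w) = (w + 16)/(W + W) = (16 + w)/((2*W)) = (16 + w)*(1/(2*W)) = (16 + w)/(2*W))
1/B(q(18, v(2)), -3) = 1/((16 - 3)/(2*(-7 + 18))) = 1/((½)*13/11) = 1/((½)*(1/11)*13) = 1/(13/22) = 22/13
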